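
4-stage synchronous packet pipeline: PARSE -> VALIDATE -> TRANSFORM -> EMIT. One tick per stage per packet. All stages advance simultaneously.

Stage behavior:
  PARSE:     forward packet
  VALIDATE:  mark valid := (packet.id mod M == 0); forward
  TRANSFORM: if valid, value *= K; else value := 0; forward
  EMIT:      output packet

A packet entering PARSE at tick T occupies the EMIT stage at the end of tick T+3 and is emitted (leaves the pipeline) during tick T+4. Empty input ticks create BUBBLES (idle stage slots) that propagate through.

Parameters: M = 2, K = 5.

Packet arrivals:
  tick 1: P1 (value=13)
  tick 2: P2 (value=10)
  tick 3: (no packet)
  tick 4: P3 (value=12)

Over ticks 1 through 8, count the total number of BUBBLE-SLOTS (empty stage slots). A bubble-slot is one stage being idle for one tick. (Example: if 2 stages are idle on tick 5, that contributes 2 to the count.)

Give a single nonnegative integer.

Answer: 20

Derivation:
Tick 1: [PARSE:P1(v=13,ok=F), VALIDATE:-, TRANSFORM:-, EMIT:-] out:-; bubbles=3
Tick 2: [PARSE:P2(v=10,ok=F), VALIDATE:P1(v=13,ok=F), TRANSFORM:-, EMIT:-] out:-; bubbles=2
Tick 3: [PARSE:-, VALIDATE:P2(v=10,ok=T), TRANSFORM:P1(v=0,ok=F), EMIT:-] out:-; bubbles=2
Tick 4: [PARSE:P3(v=12,ok=F), VALIDATE:-, TRANSFORM:P2(v=50,ok=T), EMIT:P1(v=0,ok=F)] out:-; bubbles=1
Tick 5: [PARSE:-, VALIDATE:P3(v=12,ok=F), TRANSFORM:-, EMIT:P2(v=50,ok=T)] out:P1(v=0); bubbles=2
Tick 6: [PARSE:-, VALIDATE:-, TRANSFORM:P3(v=0,ok=F), EMIT:-] out:P2(v=50); bubbles=3
Tick 7: [PARSE:-, VALIDATE:-, TRANSFORM:-, EMIT:P3(v=0,ok=F)] out:-; bubbles=3
Tick 8: [PARSE:-, VALIDATE:-, TRANSFORM:-, EMIT:-] out:P3(v=0); bubbles=4
Total bubble-slots: 20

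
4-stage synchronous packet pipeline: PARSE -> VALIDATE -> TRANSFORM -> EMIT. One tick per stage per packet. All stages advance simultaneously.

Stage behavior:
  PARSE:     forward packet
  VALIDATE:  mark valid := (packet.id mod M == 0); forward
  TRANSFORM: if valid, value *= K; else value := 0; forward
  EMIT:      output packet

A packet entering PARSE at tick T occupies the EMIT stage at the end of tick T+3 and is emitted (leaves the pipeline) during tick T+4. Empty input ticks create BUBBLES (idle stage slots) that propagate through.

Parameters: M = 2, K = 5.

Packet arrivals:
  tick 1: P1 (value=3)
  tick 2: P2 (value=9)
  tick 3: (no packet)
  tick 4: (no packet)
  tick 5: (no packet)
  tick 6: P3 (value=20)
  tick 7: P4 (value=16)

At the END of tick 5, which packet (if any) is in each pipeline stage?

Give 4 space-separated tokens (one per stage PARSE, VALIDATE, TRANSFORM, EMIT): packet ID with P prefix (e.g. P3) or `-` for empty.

Tick 1: [PARSE:P1(v=3,ok=F), VALIDATE:-, TRANSFORM:-, EMIT:-] out:-; in:P1
Tick 2: [PARSE:P2(v=9,ok=F), VALIDATE:P1(v=3,ok=F), TRANSFORM:-, EMIT:-] out:-; in:P2
Tick 3: [PARSE:-, VALIDATE:P2(v=9,ok=T), TRANSFORM:P1(v=0,ok=F), EMIT:-] out:-; in:-
Tick 4: [PARSE:-, VALIDATE:-, TRANSFORM:P2(v=45,ok=T), EMIT:P1(v=0,ok=F)] out:-; in:-
Tick 5: [PARSE:-, VALIDATE:-, TRANSFORM:-, EMIT:P2(v=45,ok=T)] out:P1(v=0); in:-
At end of tick 5: ['-', '-', '-', 'P2']

Answer: - - - P2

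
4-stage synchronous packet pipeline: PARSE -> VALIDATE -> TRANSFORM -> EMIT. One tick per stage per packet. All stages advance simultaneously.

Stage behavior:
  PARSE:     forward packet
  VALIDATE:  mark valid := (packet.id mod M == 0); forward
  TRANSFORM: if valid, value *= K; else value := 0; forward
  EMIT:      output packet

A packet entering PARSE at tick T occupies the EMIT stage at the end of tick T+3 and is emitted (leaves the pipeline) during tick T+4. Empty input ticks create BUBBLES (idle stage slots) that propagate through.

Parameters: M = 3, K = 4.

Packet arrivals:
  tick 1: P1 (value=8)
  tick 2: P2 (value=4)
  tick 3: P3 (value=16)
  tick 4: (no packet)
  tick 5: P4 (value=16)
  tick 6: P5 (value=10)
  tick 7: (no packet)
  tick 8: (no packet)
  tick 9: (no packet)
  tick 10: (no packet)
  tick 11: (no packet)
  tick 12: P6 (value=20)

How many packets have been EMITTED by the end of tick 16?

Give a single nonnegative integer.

Tick 1: [PARSE:P1(v=8,ok=F), VALIDATE:-, TRANSFORM:-, EMIT:-] out:-; in:P1
Tick 2: [PARSE:P2(v=4,ok=F), VALIDATE:P1(v=8,ok=F), TRANSFORM:-, EMIT:-] out:-; in:P2
Tick 3: [PARSE:P3(v=16,ok=F), VALIDATE:P2(v=4,ok=F), TRANSFORM:P1(v=0,ok=F), EMIT:-] out:-; in:P3
Tick 4: [PARSE:-, VALIDATE:P3(v=16,ok=T), TRANSFORM:P2(v=0,ok=F), EMIT:P1(v=0,ok=F)] out:-; in:-
Tick 5: [PARSE:P4(v=16,ok=F), VALIDATE:-, TRANSFORM:P3(v=64,ok=T), EMIT:P2(v=0,ok=F)] out:P1(v=0); in:P4
Tick 6: [PARSE:P5(v=10,ok=F), VALIDATE:P4(v=16,ok=F), TRANSFORM:-, EMIT:P3(v=64,ok=T)] out:P2(v=0); in:P5
Tick 7: [PARSE:-, VALIDATE:P5(v=10,ok=F), TRANSFORM:P4(v=0,ok=F), EMIT:-] out:P3(v=64); in:-
Tick 8: [PARSE:-, VALIDATE:-, TRANSFORM:P5(v=0,ok=F), EMIT:P4(v=0,ok=F)] out:-; in:-
Tick 9: [PARSE:-, VALIDATE:-, TRANSFORM:-, EMIT:P5(v=0,ok=F)] out:P4(v=0); in:-
Tick 10: [PARSE:-, VALIDATE:-, TRANSFORM:-, EMIT:-] out:P5(v=0); in:-
Tick 11: [PARSE:-, VALIDATE:-, TRANSFORM:-, EMIT:-] out:-; in:-
Tick 12: [PARSE:P6(v=20,ok=F), VALIDATE:-, TRANSFORM:-, EMIT:-] out:-; in:P6
Tick 13: [PARSE:-, VALIDATE:P6(v=20,ok=T), TRANSFORM:-, EMIT:-] out:-; in:-
Tick 14: [PARSE:-, VALIDATE:-, TRANSFORM:P6(v=80,ok=T), EMIT:-] out:-; in:-
Tick 15: [PARSE:-, VALIDATE:-, TRANSFORM:-, EMIT:P6(v=80,ok=T)] out:-; in:-
Tick 16: [PARSE:-, VALIDATE:-, TRANSFORM:-, EMIT:-] out:P6(v=80); in:-
Emitted by tick 16: ['P1', 'P2', 'P3', 'P4', 'P5', 'P6']

Answer: 6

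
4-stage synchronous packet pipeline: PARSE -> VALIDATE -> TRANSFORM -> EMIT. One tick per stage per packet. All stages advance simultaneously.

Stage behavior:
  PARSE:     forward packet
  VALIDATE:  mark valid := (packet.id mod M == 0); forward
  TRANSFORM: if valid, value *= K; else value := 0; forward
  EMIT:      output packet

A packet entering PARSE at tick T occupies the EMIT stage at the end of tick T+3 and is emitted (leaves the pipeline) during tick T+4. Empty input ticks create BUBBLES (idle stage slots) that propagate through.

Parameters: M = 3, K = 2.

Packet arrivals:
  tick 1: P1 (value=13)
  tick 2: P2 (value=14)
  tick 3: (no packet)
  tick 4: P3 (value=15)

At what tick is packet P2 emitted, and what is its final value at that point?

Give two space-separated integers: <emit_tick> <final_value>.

Tick 1: [PARSE:P1(v=13,ok=F), VALIDATE:-, TRANSFORM:-, EMIT:-] out:-; in:P1
Tick 2: [PARSE:P2(v=14,ok=F), VALIDATE:P1(v=13,ok=F), TRANSFORM:-, EMIT:-] out:-; in:P2
Tick 3: [PARSE:-, VALIDATE:P2(v=14,ok=F), TRANSFORM:P1(v=0,ok=F), EMIT:-] out:-; in:-
Tick 4: [PARSE:P3(v=15,ok=F), VALIDATE:-, TRANSFORM:P2(v=0,ok=F), EMIT:P1(v=0,ok=F)] out:-; in:P3
Tick 5: [PARSE:-, VALIDATE:P3(v=15,ok=T), TRANSFORM:-, EMIT:P2(v=0,ok=F)] out:P1(v=0); in:-
Tick 6: [PARSE:-, VALIDATE:-, TRANSFORM:P3(v=30,ok=T), EMIT:-] out:P2(v=0); in:-
Tick 7: [PARSE:-, VALIDATE:-, TRANSFORM:-, EMIT:P3(v=30,ok=T)] out:-; in:-
Tick 8: [PARSE:-, VALIDATE:-, TRANSFORM:-, EMIT:-] out:P3(v=30); in:-
P2: arrives tick 2, valid=False (id=2, id%3=2), emit tick 6, final value 0

Answer: 6 0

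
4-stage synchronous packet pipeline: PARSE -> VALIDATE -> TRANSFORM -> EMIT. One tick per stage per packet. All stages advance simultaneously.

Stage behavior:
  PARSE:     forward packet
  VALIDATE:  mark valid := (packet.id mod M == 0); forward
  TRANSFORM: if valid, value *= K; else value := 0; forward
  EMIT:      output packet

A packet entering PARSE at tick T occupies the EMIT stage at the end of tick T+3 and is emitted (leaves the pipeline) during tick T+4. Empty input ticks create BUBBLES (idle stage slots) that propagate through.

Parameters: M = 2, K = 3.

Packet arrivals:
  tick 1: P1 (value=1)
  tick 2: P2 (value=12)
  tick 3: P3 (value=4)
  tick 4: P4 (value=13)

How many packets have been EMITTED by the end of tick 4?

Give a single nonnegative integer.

Tick 1: [PARSE:P1(v=1,ok=F), VALIDATE:-, TRANSFORM:-, EMIT:-] out:-; in:P1
Tick 2: [PARSE:P2(v=12,ok=F), VALIDATE:P1(v=1,ok=F), TRANSFORM:-, EMIT:-] out:-; in:P2
Tick 3: [PARSE:P3(v=4,ok=F), VALIDATE:P2(v=12,ok=T), TRANSFORM:P1(v=0,ok=F), EMIT:-] out:-; in:P3
Tick 4: [PARSE:P4(v=13,ok=F), VALIDATE:P3(v=4,ok=F), TRANSFORM:P2(v=36,ok=T), EMIT:P1(v=0,ok=F)] out:-; in:P4
Emitted by tick 4: []

Answer: 0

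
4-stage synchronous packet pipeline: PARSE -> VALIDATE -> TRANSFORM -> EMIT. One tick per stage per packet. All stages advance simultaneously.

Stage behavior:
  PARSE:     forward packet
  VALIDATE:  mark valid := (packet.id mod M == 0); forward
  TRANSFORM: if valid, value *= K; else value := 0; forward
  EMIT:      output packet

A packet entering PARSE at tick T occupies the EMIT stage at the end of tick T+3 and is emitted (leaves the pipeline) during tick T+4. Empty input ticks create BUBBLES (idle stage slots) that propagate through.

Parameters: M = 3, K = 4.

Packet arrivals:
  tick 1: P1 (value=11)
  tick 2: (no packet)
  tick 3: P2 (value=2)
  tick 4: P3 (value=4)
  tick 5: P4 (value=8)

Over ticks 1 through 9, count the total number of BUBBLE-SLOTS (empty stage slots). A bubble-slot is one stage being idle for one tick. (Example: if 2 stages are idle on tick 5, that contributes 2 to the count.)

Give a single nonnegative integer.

Tick 1: [PARSE:P1(v=11,ok=F), VALIDATE:-, TRANSFORM:-, EMIT:-] out:-; bubbles=3
Tick 2: [PARSE:-, VALIDATE:P1(v=11,ok=F), TRANSFORM:-, EMIT:-] out:-; bubbles=3
Tick 3: [PARSE:P2(v=2,ok=F), VALIDATE:-, TRANSFORM:P1(v=0,ok=F), EMIT:-] out:-; bubbles=2
Tick 4: [PARSE:P3(v=4,ok=F), VALIDATE:P2(v=2,ok=F), TRANSFORM:-, EMIT:P1(v=0,ok=F)] out:-; bubbles=1
Tick 5: [PARSE:P4(v=8,ok=F), VALIDATE:P3(v=4,ok=T), TRANSFORM:P2(v=0,ok=F), EMIT:-] out:P1(v=0); bubbles=1
Tick 6: [PARSE:-, VALIDATE:P4(v=8,ok=F), TRANSFORM:P3(v=16,ok=T), EMIT:P2(v=0,ok=F)] out:-; bubbles=1
Tick 7: [PARSE:-, VALIDATE:-, TRANSFORM:P4(v=0,ok=F), EMIT:P3(v=16,ok=T)] out:P2(v=0); bubbles=2
Tick 8: [PARSE:-, VALIDATE:-, TRANSFORM:-, EMIT:P4(v=0,ok=F)] out:P3(v=16); bubbles=3
Tick 9: [PARSE:-, VALIDATE:-, TRANSFORM:-, EMIT:-] out:P4(v=0); bubbles=4
Total bubble-slots: 20

Answer: 20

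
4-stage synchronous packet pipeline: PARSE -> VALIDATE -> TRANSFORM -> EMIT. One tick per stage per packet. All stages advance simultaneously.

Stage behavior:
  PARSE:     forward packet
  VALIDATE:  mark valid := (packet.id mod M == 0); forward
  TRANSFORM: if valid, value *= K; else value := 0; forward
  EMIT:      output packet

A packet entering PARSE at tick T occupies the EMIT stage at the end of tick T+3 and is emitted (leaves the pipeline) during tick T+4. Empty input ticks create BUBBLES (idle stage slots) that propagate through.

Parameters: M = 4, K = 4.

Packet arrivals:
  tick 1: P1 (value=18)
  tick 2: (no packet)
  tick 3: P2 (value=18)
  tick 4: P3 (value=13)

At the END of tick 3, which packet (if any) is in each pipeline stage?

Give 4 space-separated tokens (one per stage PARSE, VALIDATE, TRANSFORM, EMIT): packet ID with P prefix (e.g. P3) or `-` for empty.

Answer: P2 - P1 -

Derivation:
Tick 1: [PARSE:P1(v=18,ok=F), VALIDATE:-, TRANSFORM:-, EMIT:-] out:-; in:P1
Tick 2: [PARSE:-, VALIDATE:P1(v=18,ok=F), TRANSFORM:-, EMIT:-] out:-; in:-
Tick 3: [PARSE:P2(v=18,ok=F), VALIDATE:-, TRANSFORM:P1(v=0,ok=F), EMIT:-] out:-; in:P2
At end of tick 3: ['P2', '-', 'P1', '-']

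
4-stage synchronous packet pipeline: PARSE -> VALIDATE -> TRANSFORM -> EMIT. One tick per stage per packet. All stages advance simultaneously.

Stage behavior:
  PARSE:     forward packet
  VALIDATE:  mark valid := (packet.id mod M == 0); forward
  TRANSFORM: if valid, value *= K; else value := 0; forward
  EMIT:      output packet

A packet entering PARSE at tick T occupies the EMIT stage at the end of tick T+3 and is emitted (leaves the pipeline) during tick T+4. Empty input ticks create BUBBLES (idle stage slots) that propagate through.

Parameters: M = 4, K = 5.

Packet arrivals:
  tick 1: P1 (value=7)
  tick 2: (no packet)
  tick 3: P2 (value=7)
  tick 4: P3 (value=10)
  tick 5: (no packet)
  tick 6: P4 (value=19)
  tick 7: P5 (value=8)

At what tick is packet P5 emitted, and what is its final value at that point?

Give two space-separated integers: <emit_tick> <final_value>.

Answer: 11 0

Derivation:
Tick 1: [PARSE:P1(v=7,ok=F), VALIDATE:-, TRANSFORM:-, EMIT:-] out:-; in:P1
Tick 2: [PARSE:-, VALIDATE:P1(v=7,ok=F), TRANSFORM:-, EMIT:-] out:-; in:-
Tick 3: [PARSE:P2(v=7,ok=F), VALIDATE:-, TRANSFORM:P1(v=0,ok=F), EMIT:-] out:-; in:P2
Tick 4: [PARSE:P3(v=10,ok=F), VALIDATE:P2(v=7,ok=F), TRANSFORM:-, EMIT:P1(v=0,ok=F)] out:-; in:P3
Tick 5: [PARSE:-, VALIDATE:P3(v=10,ok=F), TRANSFORM:P2(v=0,ok=F), EMIT:-] out:P1(v=0); in:-
Tick 6: [PARSE:P4(v=19,ok=F), VALIDATE:-, TRANSFORM:P3(v=0,ok=F), EMIT:P2(v=0,ok=F)] out:-; in:P4
Tick 7: [PARSE:P5(v=8,ok=F), VALIDATE:P4(v=19,ok=T), TRANSFORM:-, EMIT:P3(v=0,ok=F)] out:P2(v=0); in:P5
Tick 8: [PARSE:-, VALIDATE:P5(v=8,ok=F), TRANSFORM:P4(v=95,ok=T), EMIT:-] out:P3(v=0); in:-
Tick 9: [PARSE:-, VALIDATE:-, TRANSFORM:P5(v=0,ok=F), EMIT:P4(v=95,ok=T)] out:-; in:-
Tick 10: [PARSE:-, VALIDATE:-, TRANSFORM:-, EMIT:P5(v=0,ok=F)] out:P4(v=95); in:-
Tick 11: [PARSE:-, VALIDATE:-, TRANSFORM:-, EMIT:-] out:P5(v=0); in:-
P5: arrives tick 7, valid=False (id=5, id%4=1), emit tick 11, final value 0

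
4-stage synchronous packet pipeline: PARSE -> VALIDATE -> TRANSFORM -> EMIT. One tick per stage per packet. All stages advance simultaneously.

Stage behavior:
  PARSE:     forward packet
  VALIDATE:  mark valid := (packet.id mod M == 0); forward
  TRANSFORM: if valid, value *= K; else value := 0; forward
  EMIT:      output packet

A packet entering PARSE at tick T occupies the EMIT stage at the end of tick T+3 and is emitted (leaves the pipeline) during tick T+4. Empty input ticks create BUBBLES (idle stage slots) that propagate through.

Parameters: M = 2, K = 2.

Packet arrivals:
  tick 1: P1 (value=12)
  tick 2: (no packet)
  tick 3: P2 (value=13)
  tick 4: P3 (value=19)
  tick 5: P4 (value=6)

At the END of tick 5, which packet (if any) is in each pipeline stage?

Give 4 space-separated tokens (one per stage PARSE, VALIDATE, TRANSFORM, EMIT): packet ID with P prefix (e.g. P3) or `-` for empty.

Answer: P4 P3 P2 -

Derivation:
Tick 1: [PARSE:P1(v=12,ok=F), VALIDATE:-, TRANSFORM:-, EMIT:-] out:-; in:P1
Tick 2: [PARSE:-, VALIDATE:P1(v=12,ok=F), TRANSFORM:-, EMIT:-] out:-; in:-
Tick 3: [PARSE:P2(v=13,ok=F), VALIDATE:-, TRANSFORM:P1(v=0,ok=F), EMIT:-] out:-; in:P2
Tick 4: [PARSE:P3(v=19,ok=F), VALIDATE:P2(v=13,ok=T), TRANSFORM:-, EMIT:P1(v=0,ok=F)] out:-; in:P3
Tick 5: [PARSE:P4(v=6,ok=F), VALIDATE:P3(v=19,ok=F), TRANSFORM:P2(v=26,ok=T), EMIT:-] out:P1(v=0); in:P4
At end of tick 5: ['P4', 'P3', 'P2', '-']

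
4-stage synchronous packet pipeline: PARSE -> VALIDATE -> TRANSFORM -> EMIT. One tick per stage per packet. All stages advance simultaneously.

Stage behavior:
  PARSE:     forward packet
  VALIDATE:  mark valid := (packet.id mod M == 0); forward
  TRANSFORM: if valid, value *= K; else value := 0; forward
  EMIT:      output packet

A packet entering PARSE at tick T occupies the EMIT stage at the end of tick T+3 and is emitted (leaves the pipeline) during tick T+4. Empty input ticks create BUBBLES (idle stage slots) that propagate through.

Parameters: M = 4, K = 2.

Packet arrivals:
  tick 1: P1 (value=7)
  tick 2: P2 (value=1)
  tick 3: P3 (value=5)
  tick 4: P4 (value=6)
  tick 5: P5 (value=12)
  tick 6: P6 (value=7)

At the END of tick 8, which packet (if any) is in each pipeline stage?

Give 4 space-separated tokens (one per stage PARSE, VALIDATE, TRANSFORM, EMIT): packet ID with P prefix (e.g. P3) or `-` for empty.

Answer: - - P6 P5

Derivation:
Tick 1: [PARSE:P1(v=7,ok=F), VALIDATE:-, TRANSFORM:-, EMIT:-] out:-; in:P1
Tick 2: [PARSE:P2(v=1,ok=F), VALIDATE:P1(v=7,ok=F), TRANSFORM:-, EMIT:-] out:-; in:P2
Tick 3: [PARSE:P3(v=5,ok=F), VALIDATE:P2(v=1,ok=F), TRANSFORM:P1(v=0,ok=F), EMIT:-] out:-; in:P3
Tick 4: [PARSE:P4(v=6,ok=F), VALIDATE:P3(v=5,ok=F), TRANSFORM:P2(v=0,ok=F), EMIT:P1(v=0,ok=F)] out:-; in:P4
Tick 5: [PARSE:P5(v=12,ok=F), VALIDATE:P4(v=6,ok=T), TRANSFORM:P3(v=0,ok=F), EMIT:P2(v=0,ok=F)] out:P1(v=0); in:P5
Tick 6: [PARSE:P6(v=7,ok=F), VALIDATE:P5(v=12,ok=F), TRANSFORM:P4(v=12,ok=T), EMIT:P3(v=0,ok=F)] out:P2(v=0); in:P6
Tick 7: [PARSE:-, VALIDATE:P6(v=7,ok=F), TRANSFORM:P5(v=0,ok=F), EMIT:P4(v=12,ok=T)] out:P3(v=0); in:-
Tick 8: [PARSE:-, VALIDATE:-, TRANSFORM:P6(v=0,ok=F), EMIT:P5(v=0,ok=F)] out:P4(v=12); in:-
At end of tick 8: ['-', '-', 'P6', 'P5']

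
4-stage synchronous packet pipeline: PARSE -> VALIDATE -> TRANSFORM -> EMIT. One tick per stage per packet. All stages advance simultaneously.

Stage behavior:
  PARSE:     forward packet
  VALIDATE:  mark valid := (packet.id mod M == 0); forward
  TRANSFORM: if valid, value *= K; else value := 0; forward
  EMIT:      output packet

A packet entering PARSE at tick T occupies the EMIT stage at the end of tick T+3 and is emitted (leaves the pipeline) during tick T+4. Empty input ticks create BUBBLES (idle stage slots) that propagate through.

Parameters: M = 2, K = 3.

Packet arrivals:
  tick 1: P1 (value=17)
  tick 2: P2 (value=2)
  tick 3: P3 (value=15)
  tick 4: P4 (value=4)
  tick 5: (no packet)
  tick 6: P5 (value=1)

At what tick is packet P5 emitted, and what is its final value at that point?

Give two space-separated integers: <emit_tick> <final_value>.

Answer: 10 0

Derivation:
Tick 1: [PARSE:P1(v=17,ok=F), VALIDATE:-, TRANSFORM:-, EMIT:-] out:-; in:P1
Tick 2: [PARSE:P2(v=2,ok=F), VALIDATE:P1(v=17,ok=F), TRANSFORM:-, EMIT:-] out:-; in:P2
Tick 3: [PARSE:P3(v=15,ok=F), VALIDATE:P2(v=2,ok=T), TRANSFORM:P1(v=0,ok=F), EMIT:-] out:-; in:P3
Tick 4: [PARSE:P4(v=4,ok=F), VALIDATE:P3(v=15,ok=F), TRANSFORM:P2(v=6,ok=T), EMIT:P1(v=0,ok=F)] out:-; in:P4
Tick 5: [PARSE:-, VALIDATE:P4(v=4,ok=T), TRANSFORM:P3(v=0,ok=F), EMIT:P2(v=6,ok=T)] out:P1(v=0); in:-
Tick 6: [PARSE:P5(v=1,ok=F), VALIDATE:-, TRANSFORM:P4(v=12,ok=T), EMIT:P3(v=0,ok=F)] out:P2(v=6); in:P5
Tick 7: [PARSE:-, VALIDATE:P5(v=1,ok=F), TRANSFORM:-, EMIT:P4(v=12,ok=T)] out:P3(v=0); in:-
Tick 8: [PARSE:-, VALIDATE:-, TRANSFORM:P5(v=0,ok=F), EMIT:-] out:P4(v=12); in:-
Tick 9: [PARSE:-, VALIDATE:-, TRANSFORM:-, EMIT:P5(v=0,ok=F)] out:-; in:-
Tick 10: [PARSE:-, VALIDATE:-, TRANSFORM:-, EMIT:-] out:P5(v=0); in:-
P5: arrives tick 6, valid=False (id=5, id%2=1), emit tick 10, final value 0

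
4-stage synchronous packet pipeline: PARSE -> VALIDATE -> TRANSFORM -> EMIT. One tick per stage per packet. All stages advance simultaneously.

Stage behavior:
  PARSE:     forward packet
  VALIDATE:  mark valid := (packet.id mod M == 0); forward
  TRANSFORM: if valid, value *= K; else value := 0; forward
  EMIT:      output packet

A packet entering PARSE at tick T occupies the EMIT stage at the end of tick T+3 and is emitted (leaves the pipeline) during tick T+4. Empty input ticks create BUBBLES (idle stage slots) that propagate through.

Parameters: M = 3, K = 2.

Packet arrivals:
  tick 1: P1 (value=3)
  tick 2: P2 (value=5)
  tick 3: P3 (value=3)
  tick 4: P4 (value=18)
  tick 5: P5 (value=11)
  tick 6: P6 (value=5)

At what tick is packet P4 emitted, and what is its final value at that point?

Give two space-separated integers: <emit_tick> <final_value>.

Tick 1: [PARSE:P1(v=3,ok=F), VALIDATE:-, TRANSFORM:-, EMIT:-] out:-; in:P1
Tick 2: [PARSE:P2(v=5,ok=F), VALIDATE:P1(v=3,ok=F), TRANSFORM:-, EMIT:-] out:-; in:P2
Tick 3: [PARSE:P3(v=3,ok=F), VALIDATE:P2(v=5,ok=F), TRANSFORM:P1(v=0,ok=F), EMIT:-] out:-; in:P3
Tick 4: [PARSE:P4(v=18,ok=F), VALIDATE:P3(v=3,ok=T), TRANSFORM:P2(v=0,ok=F), EMIT:P1(v=0,ok=F)] out:-; in:P4
Tick 5: [PARSE:P5(v=11,ok=F), VALIDATE:P4(v=18,ok=F), TRANSFORM:P3(v=6,ok=T), EMIT:P2(v=0,ok=F)] out:P1(v=0); in:P5
Tick 6: [PARSE:P6(v=5,ok=F), VALIDATE:P5(v=11,ok=F), TRANSFORM:P4(v=0,ok=F), EMIT:P3(v=6,ok=T)] out:P2(v=0); in:P6
Tick 7: [PARSE:-, VALIDATE:P6(v=5,ok=T), TRANSFORM:P5(v=0,ok=F), EMIT:P4(v=0,ok=F)] out:P3(v=6); in:-
Tick 8: [PARSE:-, VALIDATE:-, TRANSFORM:P6(v=10,ok=T), EMIT:P5(v=0,ok=F)] out:P4(v=0); in:-
Tick 9: [PARSE:-, VALIDATE:-, TRANSFORM:-, EMIT:P6(v=10,ok=T)] out:P5(v=0); in:-
Tick 10: [PARSE:-, VALIDATE:-, TRANSFORM:-, EMIT:-] out:P6(v=10); in:-
P4: arrives tick 4, valid=False (id=4, id%3=1), emit tick 8, final value 0

Answer: 8 0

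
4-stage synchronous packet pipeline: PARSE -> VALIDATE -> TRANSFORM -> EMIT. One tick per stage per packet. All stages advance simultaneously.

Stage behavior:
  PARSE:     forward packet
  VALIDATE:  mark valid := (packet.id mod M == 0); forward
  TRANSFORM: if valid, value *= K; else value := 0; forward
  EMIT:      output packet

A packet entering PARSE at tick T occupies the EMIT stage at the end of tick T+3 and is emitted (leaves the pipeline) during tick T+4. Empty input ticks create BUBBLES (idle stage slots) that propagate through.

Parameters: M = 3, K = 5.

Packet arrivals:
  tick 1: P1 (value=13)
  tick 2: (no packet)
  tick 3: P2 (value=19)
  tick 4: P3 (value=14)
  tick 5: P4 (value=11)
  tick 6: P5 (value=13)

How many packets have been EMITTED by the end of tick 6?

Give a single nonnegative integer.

Tick 1: [PARSE:P1(v=13,ok=F), VALIDATE:-, TRANSFORM:-, EMIT:-] out:-; in:P1
Tick 2: [PARSE:-, VALIDATE:P1(v=13,ok=F), TRANSFORM:-, EMIT:-] out:-; in:-
Tick 3: [PARSE:P2(v=19,ok=F), VALIDATE:-, TRANSFORM:P1(v=0,ok=F), EMIT:-] out:-; in:P2
Tick 4: [PARSE:P3(v=14,ok=F), VALIDATE:P2(v=19,ok=F), TRANSFORM:-, EMIT:P1(v=0,ok=F)] out:-; in:P3
Tick 5: [PARSE:P4(v=11,ok=F), VALIDATE:P3(v=14,ok=T), TRANSFORM:P2(v=0,ok=F), EMIT:-] out:P1(v=0); in:P4
Tick 6: [PARSE:P5(v=13,ok=F), VALIDATE:P4(v=11,ok=F), TRANSFORM:P3(v=70,ok=T), EMIT:P2(v=0,ok=F)] out:-; in:P5
Emitted by tick 6: ['P1']

Answer: 1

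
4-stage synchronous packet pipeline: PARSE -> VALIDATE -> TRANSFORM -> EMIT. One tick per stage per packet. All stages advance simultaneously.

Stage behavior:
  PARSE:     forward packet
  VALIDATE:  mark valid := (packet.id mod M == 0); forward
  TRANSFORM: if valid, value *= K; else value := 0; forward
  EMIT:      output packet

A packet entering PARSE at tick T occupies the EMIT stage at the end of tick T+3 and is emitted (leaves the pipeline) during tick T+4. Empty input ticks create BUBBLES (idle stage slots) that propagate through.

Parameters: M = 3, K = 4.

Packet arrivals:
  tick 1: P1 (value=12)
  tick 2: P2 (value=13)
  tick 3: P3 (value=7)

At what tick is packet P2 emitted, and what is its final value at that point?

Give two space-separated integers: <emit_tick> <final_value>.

Tick 1: [PARSE:P1(v=12,ok=F), VALIDATE:-, TRANSFORM:-, EMIT:-] out:-; in:P1
Tick 2: [PARSE:P2(v=13,ok=F), VALIDATE:P1(v=12,ok=F), TRANSFORM:-, EMIT:-] out:-; in:P2
Tick 3: [PARSE:P3(v=7,ok=F), VALIDATE:P2(v=13,ok=F), TRANSFORM:P1(v=0,ok=F), EMIT:-] out:-; in:P3
Tick 4: [PARSE:-, VALIDATE:P3(v=7,ok=T), TRANSFORM:P2(v=0,ok=F), EMIT:P1(v=0,ok=F)] out:-; in:-
Tick 5: [PARSE:-, VALIDATE:-, TRANSFORM:P3(v=28,ok=T), EMIT:P2(v=0,ok=F)] out:P1(v=0); in:-
Tick 6: [PARSE:-, VALIDATE:-, TRANSFORM:-, EMIT:P3(v=28,ok=T)] out:P2(v=0); in:-
Tick 7: [PARSE:-, VALIDATE:-, TRANSFORM:-, EMIT:-] out:P3(v=28); in:-
P2: arrives tick 2, valid=False (id=2, id%3=2), emit tick 6, final value 0

Answer: 6 0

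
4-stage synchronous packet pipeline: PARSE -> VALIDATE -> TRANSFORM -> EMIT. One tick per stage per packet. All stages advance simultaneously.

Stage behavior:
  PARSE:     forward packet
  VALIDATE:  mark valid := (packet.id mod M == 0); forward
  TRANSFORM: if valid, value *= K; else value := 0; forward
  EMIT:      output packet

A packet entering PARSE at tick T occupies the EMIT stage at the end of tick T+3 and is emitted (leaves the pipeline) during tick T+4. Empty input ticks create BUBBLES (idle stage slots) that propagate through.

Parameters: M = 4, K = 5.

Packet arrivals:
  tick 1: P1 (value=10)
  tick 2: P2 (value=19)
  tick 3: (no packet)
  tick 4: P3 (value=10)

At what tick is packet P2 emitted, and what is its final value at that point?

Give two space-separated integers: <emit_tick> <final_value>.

Answer: 6 0

Derivation:
Tick 1: [PARSE:P1(v=10,ok=F), VALIDATE:-, TRANSFORM:-, EMIT:-] out:-; in:P1
Tick 2: [PARSE:P2(v=19,ok=F), VALIDATE:P1(v=10,ok=F), TRANSFORM:-, EMIT:-] out:-; in:P2
Tick 3: [PARSE:-, VALIDATE:P2(v=19,ok=F), TRANSFORM:P1(v=0,ok=F), EMIT:-] out:-; in:-
Tick 4: [PARSE:P3(v=10,ok=F), VALIDATE:-, TRANSFORM:P2(v=0,ok=F), EMIT:P1(v=0,ok=F)] out:-; in:P3
Tick 5: [PARSE:-, VALIDATE:P3(v=10,ok=F), TRANSFORM:-, EMIT:P2(v=0,ok=F)] out:P1(v=0); in:-
Tick 6: [PARSE:-, VALIDATE:-, TRANSFORM:P3(v=0,ok=F), EMIT:-] out:P2(v=0); in:-
Tick 7: [PARSE:-, VALIDATE:-, TRANSFORM:-, EMIT:P3(v=0,ok=F)] out:-; in:-
Tick 8: [PARSE:-, VALIDATE:-, TRANSFORM:-, EMIT:-] out:P3(v=0); in:-
P2: arrives tick 2, valid=False (id=2, id%4=2), emit tick 6, final value 0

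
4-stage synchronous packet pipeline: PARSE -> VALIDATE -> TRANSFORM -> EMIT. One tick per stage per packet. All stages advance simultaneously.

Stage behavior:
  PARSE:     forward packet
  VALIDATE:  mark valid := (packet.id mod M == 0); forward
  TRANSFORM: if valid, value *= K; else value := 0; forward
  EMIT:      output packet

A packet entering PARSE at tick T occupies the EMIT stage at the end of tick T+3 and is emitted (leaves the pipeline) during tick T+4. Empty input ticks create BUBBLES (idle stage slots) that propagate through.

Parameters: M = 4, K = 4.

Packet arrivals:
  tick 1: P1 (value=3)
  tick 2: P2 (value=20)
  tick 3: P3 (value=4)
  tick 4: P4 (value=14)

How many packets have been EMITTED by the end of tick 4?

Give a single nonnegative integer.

Tick 1: [PARSE:P1(v=3,ok=F), VALIDATE:-, TRANSFORM:-, EMIT:-] out:-; in:P1
Tick 2: [PARSE:P2(v=20,ok=F), VALIDATE:P1(v=3,ok=F), TRANSFORM:-, EMIT:-] out:-; in:P2
Tick 3: [PARSE:P3(v=4,ok=F), VALIDATE:P2(v=20,ok=F), TRANSFORM:P1(v=0,ok=F), EMIT:-] out:-; in:P3
Tick 4: [PARSE:P4(v=14,ok=F), VALIDATE:P3(v=4,ok=F), TRANSFORM:P2(v=0,ok=F), EMIT:P1(v=0,ok=F)] out:-; in:P4
Emitted by tick 4: []

Answer: 0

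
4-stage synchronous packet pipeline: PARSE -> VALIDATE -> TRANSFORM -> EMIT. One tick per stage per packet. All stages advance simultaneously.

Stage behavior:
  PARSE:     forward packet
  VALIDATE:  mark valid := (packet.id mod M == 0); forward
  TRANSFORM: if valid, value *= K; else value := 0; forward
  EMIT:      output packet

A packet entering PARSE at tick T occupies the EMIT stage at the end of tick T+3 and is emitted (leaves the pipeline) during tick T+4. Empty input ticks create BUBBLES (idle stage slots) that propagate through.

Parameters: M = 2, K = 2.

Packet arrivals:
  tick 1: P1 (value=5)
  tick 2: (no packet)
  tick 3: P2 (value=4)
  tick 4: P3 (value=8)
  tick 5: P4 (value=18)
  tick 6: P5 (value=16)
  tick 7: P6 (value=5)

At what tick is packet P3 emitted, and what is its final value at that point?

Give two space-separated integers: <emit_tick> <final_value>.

Tick 1: [PARSE:P1(v=5,ok=F), VALIDATE:-, TRANSFORM:-, EMIT:-] out:-; in:P1
Tick 2: [PARSE:-, VALIDATE:P1(v=5,ok=F), TRANSFORM:-, EMIT:-] out:-; in:-
Tick 3: [PARSE:P2(v=4,ok=F), VALIDATE:-, TRANSFORM:P1(v=0,ok=F), EMIT:-] out:-; in:P2
Tick 4: [PARSE:P3(v=8,ok=F), VALIDATE:P2(v=4,ok=T), TRANSFORM:-, EMIT:P1(v=0,ok=F)] out:-; in:P3
Tick 5: [PARSE:P4(v=18,ok=F), VALIDATE:P3(v=8,ok=F), TRANSFORM:P2(v=8,ok=T), EMIT:-] out:P1(v=0); in:P4
Tick 6: [PARSE:P5(v=16,ok=F), VALIDATE:P4(v=18,ok=T), TRANSFORM:P3(v=0,ok=F), EMIT:P2(v=8,ok=T)] out:-; in:P5
Tick 7: [PARSE:P6(v=5,ok=F), VALIDATE:P5(v=16,ok=F), TRANSFORM:P4(v=36,ok=T), EMIT:P3(v=0,ok=F)] out:P2(v=8); in:P6
Tick 8: [PARSE:-, VALIDATE:P6(v=5,ok=T), TRANSFORM:P5(v=0,ok=F), EMIT:P4(v=36,ok=T)] out:P3(v=0); in:-
Tick 9: [PARSE:-, VALIDATE:-, TRANSFORM:P6(v=10,ok=T), EMIT:P5(v=0,ok=F)] out:P4(v=36); in:-
Tick 10: [PARSE:-, VALIDATE:-, TRANSFORM:-, EMIT:P6(v=10,ok=T)] out:P5(v=0); in:-
Tick 11: [PARSE:-, VALIDATE:-, TRANSFORM:-, EMIT:-] out:P6(v=10); in:-
P3: arrives tick 4, valid=False (id=3, id%2=1), emit tick 8, final value 0

Answer: 8 0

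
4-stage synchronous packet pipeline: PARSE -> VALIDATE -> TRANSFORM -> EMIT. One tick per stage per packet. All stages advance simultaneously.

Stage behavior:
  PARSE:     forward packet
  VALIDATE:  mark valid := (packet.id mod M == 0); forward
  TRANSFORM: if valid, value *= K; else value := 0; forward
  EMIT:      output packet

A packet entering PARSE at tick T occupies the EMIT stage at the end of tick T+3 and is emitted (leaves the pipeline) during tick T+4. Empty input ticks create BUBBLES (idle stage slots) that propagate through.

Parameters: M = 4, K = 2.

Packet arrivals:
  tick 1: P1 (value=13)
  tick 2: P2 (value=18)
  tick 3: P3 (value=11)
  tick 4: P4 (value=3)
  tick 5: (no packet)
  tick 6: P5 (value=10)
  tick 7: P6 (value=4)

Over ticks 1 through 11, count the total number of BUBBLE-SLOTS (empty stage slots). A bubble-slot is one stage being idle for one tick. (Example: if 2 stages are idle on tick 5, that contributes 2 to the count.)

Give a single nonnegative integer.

Tick 1: [PARSE:P1(v=13,ok=F), VALIDATE:-, TRANSFORM:-, EMIT:-] out:-; bubbles=3
Tick 2: [PARSE:P2(v=18,ok=F), VALIDATE:P1(v=13,ok=F), TRANSFORM:-, EMIT:-] out:-; bubbles=2
Tick 3: [PARSE:P3(v=11,ok=F), VALIDATE:P2(v=18,ok=F), TRANSFORM:P1(v=0,ok=F), EMIT:-] out:-; bubbles=1
Tick 4: [PARSE:P4(v=3,ok=F), VALIDATE:P3(v=11,ok=F), TRANSFORM:P2(v=0,ok=F), EMIT:P1(v=0,ok=F)] out:-; bubbles=0
Tick 5: [PARSE:-, VALIDATE:P4(v=3,ok=T), TRANSFORM:P3(v=0,ok=F), EMIT:P2(v=0,ok=F)] out:P1(v=0); bubbles=1
Tick 6: [PARSE:P5(v=10,ok=F), VALIDATE:-, TRANSFORM:P4(v=6,ok=T), EMIT:P3(v=0,ok=F)] out:P2(v=0); bubbles=1
Tick 7: [PARSE:P6(v=4,ok=F), VALIDATE:P5(v=10,ok=F), TRANSFORM:-, EMIT:P4(v=6,ok=T)] out:P3(v=0); bubbles=1
Tick 8: [PARSE:-, VALIDATE:P6(v=4,ok=F), TRANSFORM:P5(v=0,ok=F), EMIT:-] out:P4(v=6); bubbles=2
Tick 9: [PARSE:-, VALIDATE:-, TRANSFORM:P6(v=0,ok=F), EMIT:P5(v=0,ok=F)] out:-; bubbles=2
Tick 10: [PARSE:-, VALIDATE:-, TRANSFORM:-, EMIT:P6(v=0,ok=F)] out:P5(v=0); bubbles=3
Tick 11: [PARSE:-, VALIDATE:-, TRANSFORM:-, EMIT:-] out:P6(v=0); bubbles=4
Total bubble-slots: 20

Answer: 20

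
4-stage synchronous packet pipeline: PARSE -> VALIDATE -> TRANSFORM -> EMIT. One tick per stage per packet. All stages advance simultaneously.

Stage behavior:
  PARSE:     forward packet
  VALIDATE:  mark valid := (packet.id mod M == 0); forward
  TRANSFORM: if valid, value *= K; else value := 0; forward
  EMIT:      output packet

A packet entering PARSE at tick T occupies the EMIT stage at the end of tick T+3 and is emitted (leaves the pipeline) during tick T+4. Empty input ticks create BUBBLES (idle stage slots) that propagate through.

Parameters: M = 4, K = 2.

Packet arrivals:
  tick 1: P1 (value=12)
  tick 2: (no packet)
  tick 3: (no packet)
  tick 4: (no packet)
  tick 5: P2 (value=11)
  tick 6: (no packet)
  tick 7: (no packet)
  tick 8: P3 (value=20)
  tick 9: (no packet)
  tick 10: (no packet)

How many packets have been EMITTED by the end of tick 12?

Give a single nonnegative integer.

Tick 1: [PARSE:P1(v=12,ok=F), VALIDATE:-, TRANSFORM:-, EMIT:-] out:-; in:P1
Tick 2: [PARSE:-, VALIDATE:P1(v=12,ok=F), TRANSFORM:-, EMIT:-] out:-; in:-
Tick 3: [PARSE:-, VALIDATE:-, TRANSFORM:P1(v=0,ok=F), EMIT:-] out:-; in:-
Tick 4: [PARSE:-, VALIDATE:-, TRANSFORM:-, EMIT:P1(v=0,ok=F)] out:-; in:-
Tick 5: [PARSE:P2(v=11,ok=F), VALIDATE:-, TRANSFORM:-, EMIT:-] out:P1(v=0); in:P2
Tick 6: [PARSE:-, VALIDATE:P2(v=11,ok=F), TRANSFORM:-, EMIT:-] out:-; in:-
Tick 7: [PARSE:-, VALIDATE:-, TRANSFORM:P2(v=0,ok=F), EMIT:-] out:-; in:-
Tick 8: [PARSE:P3(v=20,ok=F), VALIDATE:-, TRANSFORM:-, EMIT:P2(v=0,ok=F)] out:-; in:P3
Tick 9: [PARSE:-, VALIDATE:P3(v=20,ok=F), TRANSFORM:-, EMIT:-] out:P2(v=0); in:-
Tick 10: [PARSE:-, VALIDATE:-, TRANSFORM:P3(v=0,ok=F), EMIT:-] out:-; in:-
Tick 11: [PARSE:-, VALIDATE:-, TRANSFORM:-, EMIT:P3(v=0,ok=F)] out:-; in:-
Tick 12: [PARSE:-, VALIDATE:-, TRANSFORM:-, EMIT:-] out:P3(v=0); in:-
Emitted by tick 12: ['P1', 'P2', 'P3']

Answer: 3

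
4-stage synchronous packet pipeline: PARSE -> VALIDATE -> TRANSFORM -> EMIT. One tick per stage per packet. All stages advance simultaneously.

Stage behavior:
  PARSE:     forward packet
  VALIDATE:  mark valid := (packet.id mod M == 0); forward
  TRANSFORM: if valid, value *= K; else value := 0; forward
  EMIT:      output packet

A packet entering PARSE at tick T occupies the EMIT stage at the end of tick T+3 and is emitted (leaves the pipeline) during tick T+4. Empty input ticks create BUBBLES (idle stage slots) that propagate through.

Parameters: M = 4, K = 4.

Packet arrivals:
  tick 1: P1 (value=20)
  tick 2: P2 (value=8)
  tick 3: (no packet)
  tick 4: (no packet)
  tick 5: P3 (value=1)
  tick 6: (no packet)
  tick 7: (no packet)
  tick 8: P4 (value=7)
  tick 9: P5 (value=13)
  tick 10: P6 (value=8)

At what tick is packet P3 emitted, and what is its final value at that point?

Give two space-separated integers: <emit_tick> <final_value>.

Answer: 9 0

Derivation:
Tick 1: [PARSE:P1(v=20,ok=F), VALIDATE:-, TRANSFORM:-, EMIT:-] out:-; in:P1
Tick 2: [PARSE:P2(v=8,ok=F), VALIDATE:P1(v=20,ok=F), TRANSFORM:-, EMIT:-] out:-; in:P2
Tick 3: [PARSE:-, VALIDATE:P2(v=8,ok=F), TRANSFORM:P1(v=0,ok=F), EMIT:-] out:-; in:-
Tick 4: [PARSE:-, VALIDATE:-, TRANSFORM:P2(v=0,ok=F), EMIT:P1(v=0,ok=F)] out:-; in:-
Tick 5: [PARSE:P3(v=1,ok=F), VALIDATE:-, TRANSFORM:-, EMIT:P2(v=0,ok=F)] out:P1(v=0); in:P3
Tick 6: [PARSE:-, VALIDATE:P3(v=1,ok=F), TRANSFORM:-, EMIT:-] out:P2(v=0); in:-
Tick 7: [PARSE:-, VALIDATE:-, TRANSFORM:P3(v=0,ok=F), EMIT:-] out:-; in:-
Tick 8: [PARSE:P4(v=7,ok=F), VALIDATE:-, TRANSFORM:-, EMIT:P3(v=0,ok=F)] out:-; in:P4
Tick 9: [PARSE:P5(v=13,ok=F), VALIDATE:P4(v=7,ok=T), TRANSFORM:-, EMIT:-] out:P3(v=0); in:P5
Tick 10: [PARSE:P6(v=8,ok=F), VALIDATE:P5(v=13,ok=F), TRANSFORM:P4(v=28,ok=T), EMIT:-] out:-; in:P6
Tick 11: [PARSE:-, VALIDATE:P6(v=8,ok=F), TRANSFORM:P5(v=0,ok=F), EMIT:P4(v=28,ok=T)] out:-; in:-
Tick 12: [PARSE:-, VALIDATE:-, TRANSFORM:P6(v=0,ok=F), EMIT:P5(v=0,ok=F)] out:P4(v=28); in:-
Tick 13: [PARSE:-, VALIDATE:-, TRANSFORM:-, EMIT:P6(v=0,ok=F)] out:P5(v=0); in:-
Tick 14: [PARSE:-, VALIDATE:-, TRANSFORM:-, EMIT:-] out:P6(v=0); in:-
P3: arrives tick 5, valid=False (id=3, id%4=3), emit tick 9, final value 0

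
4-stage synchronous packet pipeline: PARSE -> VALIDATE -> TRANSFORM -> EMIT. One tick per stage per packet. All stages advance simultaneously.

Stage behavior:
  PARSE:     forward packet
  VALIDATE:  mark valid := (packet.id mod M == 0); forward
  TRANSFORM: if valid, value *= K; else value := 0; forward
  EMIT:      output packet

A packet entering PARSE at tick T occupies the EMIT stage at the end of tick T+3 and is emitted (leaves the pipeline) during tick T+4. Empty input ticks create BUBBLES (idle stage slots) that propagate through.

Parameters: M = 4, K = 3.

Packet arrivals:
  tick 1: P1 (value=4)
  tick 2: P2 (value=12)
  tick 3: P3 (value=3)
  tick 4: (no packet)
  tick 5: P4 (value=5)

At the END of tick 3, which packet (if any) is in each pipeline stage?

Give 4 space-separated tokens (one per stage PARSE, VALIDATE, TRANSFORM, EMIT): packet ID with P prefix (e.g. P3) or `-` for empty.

Tick 1: [PARSE:P1(v=4,ok=F), VALIDATE:-, TRANSFORM:-, EMIT:-] out:-; in:P1
Tick 2: [PARSE:P2(v=12,ok=F), VALIDATE:P1(v=4,ok=F), TRANSFORM:-, EMIT:-] out:-; in:P2
Tick 3: [PARSE:P3(v=3,ok=F), VALIDATE:P2(v=12,ok=F), TRANSFORM:P1(v=0,ok=F), EMIT:-] out:-; in:P3
At end of tick 3: ['P3', 'P2', 'P1', '-']

Answer: P3 P2 P1 -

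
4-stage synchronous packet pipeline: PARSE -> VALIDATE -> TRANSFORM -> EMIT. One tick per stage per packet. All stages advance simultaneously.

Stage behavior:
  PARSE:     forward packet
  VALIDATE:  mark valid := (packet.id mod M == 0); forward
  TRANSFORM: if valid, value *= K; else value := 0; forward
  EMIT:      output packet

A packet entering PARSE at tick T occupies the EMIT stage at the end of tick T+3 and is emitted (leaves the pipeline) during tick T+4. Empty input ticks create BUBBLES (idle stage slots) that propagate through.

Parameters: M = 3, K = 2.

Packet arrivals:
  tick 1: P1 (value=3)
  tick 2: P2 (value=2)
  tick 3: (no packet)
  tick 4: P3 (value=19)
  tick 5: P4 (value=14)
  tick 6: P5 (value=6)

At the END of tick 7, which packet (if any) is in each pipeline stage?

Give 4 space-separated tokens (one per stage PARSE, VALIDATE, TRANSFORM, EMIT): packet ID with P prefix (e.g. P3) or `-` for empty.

Tick 1: [PARSE:P1(v=3,ok=F), VALIDATE:-, TRANSFORM:-, EMIT:-] out:-; in:P1
Tick 2: [PARSE:P2(v=2,ok=F), VALIDATE:P1(v=3,ok=F), TRANSFORM:-, EMIT:-] out:-; in:P2
Tick 3: [PARSE:-, VALIDATE:P2(v=2,ok=F), TRANSFORM:P1(v=0,ok=F), EMIT:-] out:-; in:-
Tick 4: [PARSE:P3(v=19,ok=F), VALIDATE:-, TRANSFORM:P2(v=0,ok=F), EMIT:P1(v=0,ok=F)] out:-; in:P3
Tick 5: [PARSE:P4(v=14,ok=F), VALIDATE:P3(v=19,ok=T), TRANSFORM:-, EMIT:P2(v=0,ok=F)] out:P1(v=0); in:P4
Tick 6: [PARSE:P5(v=6,ok=F), VALIDATE:P4(v=14,ok=F), TRANSFORM:P3(v=38,ok=T), EMIT:-] out:P2(v=0); in:P5
Tick 7: [PARSE:-, VALIDATE:P5(v=6,ok=F), TRANSFORM:P4(v=0,ok=F), EMIT:P3(v=38,ok=T)] out:-; in:-
At end of tick 7: ['-', 'P5', 'P4', 'P3']

Answer: - P5 P4 P3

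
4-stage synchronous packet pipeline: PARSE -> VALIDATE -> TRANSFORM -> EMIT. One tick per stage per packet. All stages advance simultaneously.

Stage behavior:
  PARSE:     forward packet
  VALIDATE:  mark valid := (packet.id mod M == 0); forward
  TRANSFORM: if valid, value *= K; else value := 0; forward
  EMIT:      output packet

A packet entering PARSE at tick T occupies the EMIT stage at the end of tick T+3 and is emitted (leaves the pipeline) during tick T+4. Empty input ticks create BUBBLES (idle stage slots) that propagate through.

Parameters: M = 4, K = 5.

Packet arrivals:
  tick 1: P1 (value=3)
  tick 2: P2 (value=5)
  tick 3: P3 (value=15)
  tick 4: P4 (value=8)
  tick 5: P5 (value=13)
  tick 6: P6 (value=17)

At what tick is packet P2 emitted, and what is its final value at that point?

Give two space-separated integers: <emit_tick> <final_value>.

Tick 1: [PARSE:P1(v=3,ok=F), VALIDATE:-, TRANSFORM:-, EMIT:-] out:-; in:P1
Tick 2: [PARSE:P2(v=5,ok=F), VALIDATE:P1(v=3,ok=F), TRANSFORM:-, EMIT:-] out:-; in:P2
Tick 3: [PARSE:P3(v=15,ok=F), VALIDATE:P2(v=5,ok=F), TRANSFORM:P1(v=0,ok=F), EMIT:-] out:-; in:P3
Tick 4: [PARSE:P4(v=8,ok=F), VALIDATE:P3(v=15,ok=F), TRANSFORM:P2(v=0,ok=F), EMIT:P1(v=0,ok=F)] out:-; in:P4
Tick 5: [PARSE:P5(v=13,ok=F), VALIDATE:P4(v=8,ok=T), TRANSFORM:P3(v=0,ok=F), EMIT:P2(v=0,ok=F)] out:P1(v=0); in:P5
Tick 6: [PARSE:P6(v=17,ok=F), VALIDATE:P5(v=13,ok=F), TRANSFORM:P4(v=40,ok=T), EMIT:P3(v=0,ok=F)] out:P2(v=0); in:P6
Tick 7: [PARSE:-, VALIDATE:P6(v=17,ok=F), TRANSFORM:P5(v=0,ok=F), EMIT:P4(v=40,ok=T)] out:P3(v=0); in:-
Tick 8: [PARSE:-, VALIDATE:-, TRANSFORM:P6(v=0,ok=F), EMIT:P5(v=0,ok=F)] out:P4(v=40); in:-
Tick 9: [PARSE:-, VALIDATE:-, TRANSFORM:-, EMIT:P6(v=0,ok=F)] out:P5(v=0); in:-
Tick 10: [PARSE:-, VALIDATE:-, TRANSFORM:-, EMIT:-] out:P6(v=0); in:-
P2: arrives tick 2, valid=False (id=2, id%4=2), emit tick 6, final value 0

Answer: 6 0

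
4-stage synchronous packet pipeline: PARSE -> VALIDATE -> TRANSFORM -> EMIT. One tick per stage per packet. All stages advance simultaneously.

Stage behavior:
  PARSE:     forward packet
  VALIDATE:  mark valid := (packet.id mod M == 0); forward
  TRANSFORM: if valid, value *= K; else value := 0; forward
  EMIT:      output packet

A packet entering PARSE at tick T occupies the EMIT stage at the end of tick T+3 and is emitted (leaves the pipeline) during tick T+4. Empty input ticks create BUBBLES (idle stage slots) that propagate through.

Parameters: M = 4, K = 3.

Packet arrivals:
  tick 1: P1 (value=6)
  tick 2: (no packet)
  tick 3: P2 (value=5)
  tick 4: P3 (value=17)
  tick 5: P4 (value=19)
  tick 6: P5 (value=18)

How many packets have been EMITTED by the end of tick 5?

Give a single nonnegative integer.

Tick 1: [PARSE:P1(v=6,ok=F), VALIDATE:-, TRANSFORM:-, EMIT:-] out:-; in:P1
Tick 2: [PARSE:-, VALIDATE:P1(v=6,ok=F), TRANSFORM:-, EMIT:-] out:-; in:-
Tick 3: [PARSE:P2(v=5,ok=F), VALIDATE:-, TRANSFORM:P1(v=0,ok=F), EMIT:-] out:-; in:P2
Tick 4: [PARSE:P3(v=17,ok=F), VALIDATE:P2(v=5,ok=F), TRANSFORM:-, EMIT:P1(v=0,ok=F)] out:-; in:P3
Tick 5: [PARSE:P4(v=19,ok=F), VALIDATE:P3(v=17,ok=F), TRANSFORM:P2(v=0,ok=F), EMIT:-] out:P1(v=0); in:P4
Emitted by tick 5: ['P1']

Answer: 1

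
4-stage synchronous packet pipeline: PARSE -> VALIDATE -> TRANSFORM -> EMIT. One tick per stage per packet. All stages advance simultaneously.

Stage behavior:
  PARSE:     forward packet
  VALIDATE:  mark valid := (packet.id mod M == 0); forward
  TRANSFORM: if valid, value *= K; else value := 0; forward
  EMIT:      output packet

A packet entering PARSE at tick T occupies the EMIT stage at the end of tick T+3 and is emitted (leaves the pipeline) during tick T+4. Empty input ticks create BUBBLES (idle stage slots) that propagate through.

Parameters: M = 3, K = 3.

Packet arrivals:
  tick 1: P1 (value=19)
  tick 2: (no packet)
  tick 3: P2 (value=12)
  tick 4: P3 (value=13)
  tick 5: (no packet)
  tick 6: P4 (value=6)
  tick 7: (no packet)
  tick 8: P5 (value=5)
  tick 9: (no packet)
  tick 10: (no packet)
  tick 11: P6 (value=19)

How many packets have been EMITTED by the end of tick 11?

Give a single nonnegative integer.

Tick 1: [PARSE:P1(v=19,ok=F), VALIDATE:-, TRANSFORM:-, EMIT:-] out:-; in:P1
Tick 2: [PARSE:-, VALIDATE:P1(v=19,ok=F), TRANSFORM:-, EMIT:-] out:-; in:-
Tick 3: [PARSE:P2(v=12,ok=F), VALIDATE:-, TRANSFORM:P1(v=0,ok=F), EMIT:-] out:-; in:P2
Tick 4: [PARSE:P3(v=13,ok=F), VALIDATE:P2(v=12,ok=F), TRANSFORM:-, EMIT:P1(v=0,ok=F)] out:-; in:P3
Tick 5: [PARSE:-, VALIDATE:P3(v=13,ok=T), TRANSFORM:P2(v=0,ok=F), EMIT:-] out:P1(v=0); in:-
Tick 6: [PARSE:P4(v=6,ok=F), VALIDATE:-, TRANSFORM:P3(v=39,ok=T), EMIT:P2(v=0,ok=F)] out:-; in:P4
Tick 7: [PARSE:-, VALIDATE:P4(v=6,ok=F), TRANSFORM:-, EMIT:P3(v=39,ok=T)] out:P2(v=0); in:-
Tick 8: [PARSE:P5(v=5,ok=F), VALIDATE:-, TRANSFORM:P4(v=0,ok=F), EMIT:-] out:P3(v=39); in:P5
Tick 9: [PARSE:-, VALIDATE:P5(v=5,ok=F), TRANSFORM:-, EMIT:P4(v=0,ok=F)] out:-; in:-
Tick 10: [PARSE:-, VALIDATE:-, TRANSFORM:P5(v=0,ok=F), EMIT:-] out:P4(v=0); in:-
Tick 11: [PARSE:P6(v=19,ok=F), VALIDATE:-, TRANSFORM:-, EMIT:P5(v=0,ok=F)] out:-; in:P6
Emitted by tick 11: ['P1', 'P2', 'P3', 'P4']

Answer: 4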